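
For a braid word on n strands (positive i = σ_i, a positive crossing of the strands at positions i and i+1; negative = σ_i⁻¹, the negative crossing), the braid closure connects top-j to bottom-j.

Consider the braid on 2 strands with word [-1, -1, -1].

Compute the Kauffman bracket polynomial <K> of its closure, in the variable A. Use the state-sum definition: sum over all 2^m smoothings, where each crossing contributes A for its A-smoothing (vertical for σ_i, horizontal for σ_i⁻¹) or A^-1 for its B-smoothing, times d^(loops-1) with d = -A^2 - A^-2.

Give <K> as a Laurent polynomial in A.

A^7 - A^3 - A^-5

Derivation:
Braid: s1^-1 s1^-1 s1^-1 on 2 strands, 3 crossings.
Writhe w = (#positive) - (#negative) = 0 - 3 = -3.
Enumerate smoothing states for the bracket polynomial. There are 2^3 = 8 states.
Smooth each crossing (0=||, 1=⌣⌢); contribution A^(Σ sign_k(1-2s_k)) * d^(L-1).
  state 000: A-exp=-3, loops=2, term = A^-3 * d^1
  state 001: A-exp=-1, loops=1, term = A^-1 * d^0
  state 010: A-exp=-1, loops=1, term = A^-1 * d^0
  state 011: A-exp=+1, loops=2, term = A^1 * d^1
  state 100: A-exp=-1, loops=1, term = A^-1 * d^0
  state 101: A-exp=+1, loops=2, term = A^1 * d^1
  state 110: A-exp=+1, loops=2, term = A^1 * d^1
  state 111: A-exp=+3, loops=3, term = A^3 * d^2
Collect the terms by A-exponent (count of states per loop number):
Powers of d = -A^2 - A^-2: d^2 = A^4 + 2 + A^-4.
  A^3 * (d^2) = A^7 + 2*A^3 + A^-1
  A^1 * (3*d) = -3*A^3 - 3*A^-1
  A^-1 * (3) = 3*A^-1
  A^-3 * (d) = -A^-1 - A^-5
Summing the groups: <K> = A^7 - A^3 - A^-5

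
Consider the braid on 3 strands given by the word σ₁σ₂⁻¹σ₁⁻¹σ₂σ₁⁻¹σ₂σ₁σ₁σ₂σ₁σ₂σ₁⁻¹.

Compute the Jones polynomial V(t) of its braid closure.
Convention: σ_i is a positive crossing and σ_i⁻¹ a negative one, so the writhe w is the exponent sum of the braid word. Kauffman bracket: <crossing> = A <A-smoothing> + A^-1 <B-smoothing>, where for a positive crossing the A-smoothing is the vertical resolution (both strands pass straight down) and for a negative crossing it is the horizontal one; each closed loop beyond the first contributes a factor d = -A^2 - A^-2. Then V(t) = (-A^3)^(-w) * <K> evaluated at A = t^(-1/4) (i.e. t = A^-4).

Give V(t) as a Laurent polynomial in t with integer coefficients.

-t^6 + t^5 - t^4 + 2*t^3 - t^2 + t

Derivation:
The presented braid s1 s2^-1 s1^-1 s2 s1^-1 s2 s1 s1 s2 s1 s2 s1^-1 on 3 strands reduces by inverse Markov moves (closure unchanged at each step):
  Deconjugate: the word is γ·β·γ⁻¹ with γ = s1 (prefix) and γ⁻¹ = s1^-1 (suffix); strip both.
  Deconjugate: the word is γ·β·γ⁻¹ with γ = s2^-1 s1^-1 (prefix) and γ⁻¹ = s1 s2 (suffix); strip both.
Reduced to β = s2 s1^-1 s2 s1 s1 s2 on 3 strands, 6 crossings.
Compute on β:
Braid: s2 s1^-1 s2 s1 s1 s2 on 3 strands, 6 crossings.
Writhe w = (#positive) - (#negative) = 5 - 1 = 4.
Enumerate smoothing states for the bracket polynomial. There are 2^6 = 64 states.
For each crossing: s=0 is the vertical smoothing, s=1 horizontal. Crossing k contributes A^(sign_k * (1 - 2*s_k)); loop factor d = -A^2 - A^-2.
Tabulate the states by total A-exponent and number of loops L (A-exp: L × count):
  A^6: L=2 ×1
  A^4: L=1 ×3, L=3 ×3
  A^2: L=2 ×14, L=4 ×1
  A^0: L=1 ×10, L=3 ×10
  A^-2: L=2 ×13, L=4 ×2
  A^-4: L=3 ×6
  A^-6: L=4 ×1
Each group contributes A^e * Σ count * d^(L-1):
Powers of d = -A^2 - A^-2: d^2 = A^4 + 2 + A^-4; d^3 = -A^6 - 3*A^2 - 3*A^-2 - A^-6.
  A^6 * (d) = -A^8 - A^4
  A^4 * (3 + 3*d^2) = 3*A^8 + 9*A^4 + 3
  A^2 * (14*d + d^3) = -A^8 - 17*A^4 - 17 - A^-4
  A^0 * (10 + 10*d^2) = 10*A^4 + 30 + 10*A^-4
  A^-2 * (13*d + 2*d^3) = -2*A^4 - 19 - 19*A^-4 - 2*A^-8
  A^-4 * (6*d^2) = 6 + 12*A^-4 + 6*A^-8
  A^-6 * (d^3) = -1 - 3*A^-4 - 3*A^-8 - A^-12
Summing the groups: <K> = A^8 - A^4 + 2 - A^-4 + A^-8 - A^-12
Normalise by the writhe: (-A^3)^(-w) = (-A^3)^(-4) = A^-12, so f(A) = A^-12 * <K> = A^-4 - A^-8 + 2*A^-12 - A^-16 + A^-20 - A^-24.
Substitute A = t^(-1/4), i.e. A^e → t^(-e/4): V(t) = -t^6 + t^5 - t^4 + 2*t^3 - t^2 + t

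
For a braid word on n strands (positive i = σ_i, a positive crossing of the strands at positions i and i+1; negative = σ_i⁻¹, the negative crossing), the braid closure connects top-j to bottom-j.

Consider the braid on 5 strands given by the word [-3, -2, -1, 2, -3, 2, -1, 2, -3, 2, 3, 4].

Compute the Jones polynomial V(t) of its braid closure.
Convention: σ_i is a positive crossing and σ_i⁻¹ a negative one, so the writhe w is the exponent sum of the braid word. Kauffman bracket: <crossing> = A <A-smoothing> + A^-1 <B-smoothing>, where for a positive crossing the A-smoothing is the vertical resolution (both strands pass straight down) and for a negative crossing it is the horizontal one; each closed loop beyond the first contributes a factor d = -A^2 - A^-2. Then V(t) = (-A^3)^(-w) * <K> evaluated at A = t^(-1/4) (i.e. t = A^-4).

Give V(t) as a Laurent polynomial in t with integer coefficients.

The presented braid s3^-1 s2^-1 s1^-1 s2 s3^-1 s2 s1^-1 s2 s3^-1 s2 s3 s4 on 5 strands reduces by inverse Markov moves (closure unchanged at each step):
  Destabilize: the word has the form β·s4 where s4 occurs only as the final letter (β ∈ B_4); drop it and the last strand → 4 strands.
  Deconjugate: the word is γ·β·γ⁻¹ with γ = s3^-1 s2^-1 (prefix) and γ⁻¹ = s2 s3 (suffix); strip both.
Reduced to β = s1^-1 s2 s3^-1 s2 s1^-1 s2 s3^-1 on 4 strands, 7 crossings.
Compute on β:
Braid: s1^-1 s2 s3^-1 s2 s1^-1 s2 s3^-1 on 4 strands, 7 crossings.
Writhe w = (#positive) - (#negative) = 3 - 4 = -1.
Enumerate smoothing states for the bracket polynomial. There are 2^7 = 128 states.
For each crossing: s=0 is the vertical smoothing, s=1 horizontal. Crossing k contributes A^(sign_k * (1 - 2*s_k)); loop factor d = -A^2 - A^-2.
Tabulate the states by total A-exponent and number of loops L (A-exp: L × count):
  A^7: L=4 ×1
  A^5: L=3 ×7
  A^3: L=2 ×19, L=4 ×2
  A^1: L=1 ×21, L=3 ×14
  A^-1: L=2 ×32, L=4 ×3
  A^-3: L=3 ×21
  A^-5: L=4 ×7
  A^-7: L=5 ×1
Each group contributes A^e * Σ count * d^(L-1):
Powers of d = -A^2 - A^-2: d^2 = A^4 + 2 + A^-4; d^3 = -A^6 - 3*A^2 - 3*A^-2 - A^-6; d^4 = A^8 + 4*A^4 + 6 + 4*A^-4 + A^-8.
  A^7 * (d^3) = -A^13 - 3*A^9 - 3*A^5 - A
  A^5 * (7*d^2) = 7*A^9 + 14*A^5 + 7*A
  A^3 * (19*d + 2*d^3) = -2*A^9 - 25*A^5 - 25*A - 2*A^-3
  A^1 * (21 + 14*d^2) = 14*A^5 + 49*A + 14*A^-3
  A^-1 * (32*d + 3*d^3) = -3*A^5 - 41*A - 41*A^-3 - 3*A^-7
  A^-3 * (21*d^2) = 21*A + 42*A^-3 + 21*A^-7
  A^-5 * (7*d^3) = -7*A - 21*A^-3 - 21*A^-7 - 7*A^-11
  A^-7 * (d^4) = A + 4*A^-3 + 6*A^-7 + 4*A^-11 + A^-15
Summing the groups: <K> = -A^13 + 2*A^9 - 3*A^5 + 4*A - 4*A^-3 + 3*A^-7 - 3*A^-11 + A^-15
Normalise by the writhe: (-A^3)^(-w) = (-A^3)^(1) = -A^3, so f(A) = -A^3 * <K> = A^16 - 2*A^12 + 3*A^8 - 4*A^4 + 4 - 3*A^-4 + 3*A^-8 - A^-12.
Substitute A = t^(-1/4), i.e. A^e → t^(-e/4): V(t) = -t^3 + 3*t^2 - 3*t + 4 - 4*t^-1 + 3*t^-2 - 2*t^-3 + t^-4

Answer: -t^3 + 3*t^2 - 3*t + 4 - 4*t^-1 + 3*t^-2 - 2*t^-3 + t^-4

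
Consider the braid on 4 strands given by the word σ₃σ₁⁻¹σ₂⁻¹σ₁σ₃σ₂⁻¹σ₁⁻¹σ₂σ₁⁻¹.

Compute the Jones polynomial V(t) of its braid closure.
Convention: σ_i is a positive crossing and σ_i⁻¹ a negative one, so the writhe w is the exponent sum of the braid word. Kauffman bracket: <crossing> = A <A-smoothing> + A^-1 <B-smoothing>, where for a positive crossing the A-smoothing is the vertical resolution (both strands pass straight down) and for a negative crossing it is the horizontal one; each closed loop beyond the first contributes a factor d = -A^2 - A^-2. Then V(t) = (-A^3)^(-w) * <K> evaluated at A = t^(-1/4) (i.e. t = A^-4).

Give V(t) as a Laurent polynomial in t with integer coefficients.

t^2 - 2*t + 3 - 3*t^-1 + 3*t^-2 - 2*t^-3 + 2*t^-4 - t^-5

Derivation:
Braid: s3 s1^-1 s2^-1 s1 s3 s2^-1 s1^-1 s2 s1^-1 on 4 strands, 9 crossings.
Writhe w = (#positive) - (#negative) = 4 - 5 = -1.
Enumerate smoothing states for the bracket polynomial. There are 2^9 = 512 states.
Each crossing splits two ways (0=vertical, 1=horizontal). The state's weight is A^(#A-smoothings - #B-smoothings) * d^(loops - 1).
Tabulate the states by total A-exponent and number of loops L (A-exp: L × count):
  A^9: L=5 ×1
  A^7: L=4 ×9
  A^5: L=3 ×32, L=5 ×4
  A^3: L=2 ×53, L=4 ×30, L=6 ×1
  A^1: L=1 ×35, L=3 ×80, L=5 ×11
  A^-1: L=2 ×86, L=4 ×39, L=6 ×1
  A^-3: L=1 ×21, L=3 ×58, L=5 ×5
  A^-5: L=2 ×26, L=4 ×10
  A^-7: L=1 ×3, L=3 ×6
  A^-9: L=2 ×1
Each group contributes A^e * Σ count * d^(L-1):
Powers of d = -A^2 - A^-2: d^2 = A^4 + 2 + A^-4; d^3 = -A^6 - 3*A^2 - 3*A^-2 - A^-6; d^4 = A^8 + 4*A^4 + 6 + 4*A^-4 + A^-8; d^5 = -A^10 - 5*A^6 - 10*A^2 - 10*A^-2 - 5*A^-6 - A^-10.
  A^9 * (d^4) = A^17 + 4*A^13 + 6*A^9 + 4*A^5 + A
  A^7 * (9*d^3) = -9*A^13 - 27*A^9 - 27*A^5 - 9*A
  A^5 * (32*d^2 + 4*d^4) = 4*A^13 + 48*A^9 + 88*A^5 + 48*A + 4*A^-3
  A^3 * (53*d + 30*d^3 + d^5) = -A^13 - 35*A^9 - 153*A^5 - 153*A - 35*A^-3 - A^-7
  A^1 * (35 + 80*d^2 + 11*d^4) = 11*A^9 + 124*A^5 + 261*A + 124*A^-3 + 11*A^-7
  A^-1 * (86*d + 39*d^3 + d^5) = -A^9 - 44*A^5 - 213*A - 213*A^-3 - 44*A^-7 - A^-11
  A^-3 * (21 + 58*d^2 + 5*d^4) = 5*A^5 + 78*A + 167*A^-3 + 78*A^-7 + 5*A^-11
  A^-5 * (26*d + 10*d^3) = -10*A - 56*A^-3 - 56*A^-7 - 10*A^-11
  A^-7 * (3 + 6*d^2) = 6*A^-3 + 15*A^-7 + 6*A^-11
  A^-9 * (d) = -A^-7 - A^-11
Summing the groups: <K> = A^17 - 2*A^13 + 2*A^9 - 3*A^5 + 3*A - 3*A^-3 + 2*A^-7 - A^-11
Normalise by the writhe: (-A^3)^(-w) = (-A^3)^(1) = -A^3, so f(A) = -A^3 * <K> = -A^20 + 2*A^16 - 2*A^12 + 3*A^8 - 3*A^4 + 3 - 2*A^-4 + A^-8.
Substitute A = t^(-1/4), i.e. A^e → t^(-e/4): V(t) = t^2 - 2*t + 3 - 3*t^-1 + 3*t^-2 - 2*t^-3 + 2*t^-4 - t^-5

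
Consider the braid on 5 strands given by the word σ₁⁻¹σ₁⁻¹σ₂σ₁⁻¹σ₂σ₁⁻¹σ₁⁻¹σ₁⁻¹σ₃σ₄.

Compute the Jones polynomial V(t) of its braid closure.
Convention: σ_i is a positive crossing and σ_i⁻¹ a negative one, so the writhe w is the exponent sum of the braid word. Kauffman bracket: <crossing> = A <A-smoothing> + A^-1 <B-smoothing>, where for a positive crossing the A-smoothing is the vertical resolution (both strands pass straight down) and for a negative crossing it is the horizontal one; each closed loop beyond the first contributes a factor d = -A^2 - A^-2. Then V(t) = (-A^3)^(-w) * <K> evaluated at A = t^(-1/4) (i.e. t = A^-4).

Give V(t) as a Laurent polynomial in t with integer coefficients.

1 - t^-1 + 2*t^-2 - 2*t^-3 + 3*t^-4 - 3*t^-5 + 2*t^-6 - 2*t^-7 + t^-8

Derivation:
The presented braid s1^-1 s1^-1 s2 s1^-1 s2 s1^-1 s1^-1 s1^-1 s3 s4 on 5 strands reduces by inverse Markov moves (closure unchanged at each step):
  Destabilize: the word has the form β·s4 where s4 occurs only as the final letter (β ∈ B_4); drop it and the last strand → 4 strands.
  Destabilize: the word has the form β·s3 where s3 occurs only as the final letter (β ∈ B_3); drop it and the last strand → 3 strands.
Reduced to β = s1^-1 s1^-1 s2 s1^-1 s2 s1^-1 s1^-1 s1^-1 on 3 strands, 8 crossings.
Compute on β:
Braid: s1^-1 s1^-1 s2 s1^-1 s2 s1^-1 s1^-1 s1^-1 on 3 strands, 8 crossings.
Writhe w = (#positive) - (#negative) = 2 - 6 = -4.
Enumerate smoothing states for the bracket polynomial. There are 2^8 = 256 states.
Smooth each crossing (0=||, 1=⌣⌢); contribution A^(Σ sign_k(1-2s_k)) * d^(L-1).
Tabulate the states by total A-exponent and number of loops L (A-exp: L × count):
  A^8: L=7 ×1
  A^6: L=6 ×8
  A^4: L=5 ×28
  A^2: L=4 ×55, L=6 ×1
  A^0: L=3 ×65, L=5 ×5
  A^-2: L=2 ×46, L=4 ×10
  A^-4: L=1 ×17, L=3 ×11
  A^-6: L=2 ×8
  A^-8: L=3 ×1
Each group contributes A^e * Σ count * d^(L-1):
Powers of d = -A^2 - A^-2: d^2 = A^4 + 2 + A^-4; d^3 = -A^6 - 3*A^2 - 3*A^-2 - A^-6; d^4 = A^8 + 4*A^4 + 6 + 4*A^-4 + A^-8; d^5 = -A^10 - 5*A^6 - 10*A^2 - 10*A^-2 - 5*A^-6 - A^-10; d^6 = A^12 + 6*A^8 + 15*A^4 + 20 + 15*A^-4 + 6*A^-8 + A^-12.
  A^8 * (d^6) = A^20 + 6*A^16 + 15*A^12 + 20*A^8 + 15*A^4 + 6 + A^-4
  A^6 * (8*d^5) = -8*A^16 - 40*A^12 - 80*A^8 - 80*A^4 - 40 - 8*A^-4
  A^4 * (28*d^4) = 28*A^12 + 112*A^8 + 168*A^4 + 112 + 28*A^-4
  A^2 * (55*d^3 + d^5) = -A^12 - 60*A^8 - 175*A^4 - 175 - 60*A^-4 - A^-8
  A^0 * (65*d^2 + 5*d^4) = 5*A^8 + 85*A^4 + 160 + 85*A^-4 + 5*A^-8
  A^-2 * (46*d + 10*d^3) = -10*A^4 - 76 - 76*A^-4 - 10*A^-8
  A^-4 * (17 + 11*d^2) = 11 + 39*A^-4 + 11*A^-8
  A^-6 * (8*d) = -8*A^-4 - 8*A^-8
  A^-8 * (d^2) = A^-4 + 2*A^-8 + A^-12
Summing the groups: <K> = A^20 - 2*A^16 + 2*A^12 - 3*A^8 + 3*A^4 - 2 + 2*A^-4 - A^-8 + A^-12
Normalise by the writhe: (-A^3)^(-w) = (-A^3)^(4) = A^12, so f(A) = A^12 * <K> = A^32 - 2*A^28 + 2*A^24 - 3*A^20 + 3*A^16 - 2*A^12 + 2*A^8 - A^4 + 1.
Substitute A = t^(-1/4), i.e. A^e → t^(-e/4): V(t) = 1 - t^-1 + 2*t^-2 - 2*t^-3 + 3*t^-4 - 3*t^-5 + 2*t^-6 - 2*t^-7 + t^-8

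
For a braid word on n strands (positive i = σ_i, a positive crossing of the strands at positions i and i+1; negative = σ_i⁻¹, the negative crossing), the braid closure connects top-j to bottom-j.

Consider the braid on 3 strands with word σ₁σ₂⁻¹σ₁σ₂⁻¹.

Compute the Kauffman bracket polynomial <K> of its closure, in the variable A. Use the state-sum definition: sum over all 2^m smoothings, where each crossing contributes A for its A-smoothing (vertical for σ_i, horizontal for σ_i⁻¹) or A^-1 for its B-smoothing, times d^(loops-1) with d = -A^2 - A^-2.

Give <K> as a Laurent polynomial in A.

Braid: s1 s2^-1 s1 s2^-1 on 3 strands, 4 crossings.
Writhe w = (#positive) - (#negative) = 2 - 2 = 0.
Computing the Kauffman bracket via state sum. There are 2^4 = 16 states.
For each crossing: s=0 is the vertical smoothing, s=1 horizontal. Crossing k contributes A^(sign_k * (1 - 2*s_k)); loop factor d = -A^2 - A^-2.
  state 0000: A-exp=+0, loops=3, term = A^0 * d^2
  state 0001: A-exp=+2, loops=2, term = A^2 * d^1
  state 0010: A-exp=-2, loops=2, term = A^-2 * d^1
  state 0011: A-exp=+0, loops=1, term = A^0 * d^0
  state 0100: A-exp=+2, loops=2, term = A^2 * d^1
  state 0101: A-exp=+4, loops=3, term = A^4 * d^2
  state 0110: A-exp=+0, loops=1, term = A^0 * d^0
  state 0111: A-exp=+2, loops=2, term = A^2 * d^1
  state 1000: A-exp=-2, loops=2, term = A^-2 * d^1
  state 1001: A-exp=+0, loops=1, term = A^0 * d^0
  state 1010: A-exp=-4, loops=3, term = A^-4 * d^2
  state 1011: A-exp=-2, loops=2, term = A^-2 * d^1
  state 1100: A-exp=+0, loops=1, term = A^0 * d^0
  state 1101: A-exp=+2, loops=2, term = A^2 * d^1
  state 1110: A-exp=-2, loops=2, term = A^-2 * d^1
  state 1111: A-exp=+0, loops=1, term = A^0 * d^0
Collect the terms by A-exponent (count of states per loop number):
Powers of d = -A^2 - A^-2: d^2 = A^4 + 2 + A^-4.
  A^4 * (d^2) = A^8 + 2*A^4 + 1
  A^2 * (4*d) = -4*A^4 - 4
  A^0 * (5 + d^2) = A^4 + 7 + A^-4
  A^-2 * (4*d) = -4 - 4*A^-4
  A^-4 * (d^2) = 1 + 2*A^-4 + A^-8
Summing the groups: <K> = A^8 - A^4 + 1 - A^-4 + A^-8

Answer: A^8 - A^4 + 1 - A^-4 + A^-8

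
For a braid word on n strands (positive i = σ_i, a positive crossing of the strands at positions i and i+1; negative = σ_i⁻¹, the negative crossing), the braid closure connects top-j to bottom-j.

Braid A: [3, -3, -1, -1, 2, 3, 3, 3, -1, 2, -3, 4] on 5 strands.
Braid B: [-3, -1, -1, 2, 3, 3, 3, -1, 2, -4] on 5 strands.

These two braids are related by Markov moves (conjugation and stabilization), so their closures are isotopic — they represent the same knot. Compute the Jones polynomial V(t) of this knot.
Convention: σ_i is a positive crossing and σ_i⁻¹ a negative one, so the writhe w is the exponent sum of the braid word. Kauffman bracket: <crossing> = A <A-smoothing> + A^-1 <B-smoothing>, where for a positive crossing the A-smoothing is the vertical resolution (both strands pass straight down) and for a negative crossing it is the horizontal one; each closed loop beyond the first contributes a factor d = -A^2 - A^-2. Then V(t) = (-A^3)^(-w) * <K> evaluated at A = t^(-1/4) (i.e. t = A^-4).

-t^5 + 2*t^4 - 3*t^3 + 4*t^2 - 4*t + 5 - 3*t^-1 + 2*t^-2 - t^-3

Derivation:
Markov-equivalent braids have isotopic closures, hence identical knot invariants. Strip the Markov moves from each word to reach a common short braid β, then compute V(t) once on β.
Braid A: s3 s3^-1 s1^-1 s1^-1 s2 s3 s3 s3 s1^-1 s2 s3^-1 s4 on 5 strands reduces by inverse Markov moves (closure unchanged at each step):
  Destabilize: the word has the form β·s4 where s4 occurs only as the final letter (β ∈ B_4); drop it and the last strand → 4 strands.
  Deconjugate: the word is γ·β·γ⁻¹ with γ = s3 (prefix) and γ⁻¹ = s3^-1 (suffix); strip both.
Reduced to β = s3^-1 s1^-1 s1^-1 s2 s3 s3 s3 s1^-1 s2 on 4 strands, 9 crossings.
Braid B: s3^-1 s1^-1 s1^-1 s2 s3 s3 s3 s1^-1 s2 s4^-1 on 5 strands reduces by inverse Markov moves (closure unchanged at each step):
  Destabilize: the word has the form β·s4^-1 where s4^-1 occurs only as the final letter (β ∈ B_4); drop it and the last strand → 4 strands.
Reduced to β = s3^-1 s1^-1 s1^-1 s2 s3 s3 s3 s1^-1 s2 on 4 strands, 9 crossings.
Both give the same β = s3^-1 s1^-1 s1^-1 s2 s3 s3 s3 s1^-1 s2 on 4 strands, so one state sum suffices:
Braid: s3^-1 s1^-1 s1^-1 s2 s3 s3 s3 s1^-1 s2 on 4 strands, 9 crossings.
Writhe w = (#positive) - (#negative) = 5 - 4 = 1.
Enumerate smoothing states for the bracket polynomial. There are 2^9 = 512 states.
Smooth each crossing (0=||, 1=⌣⌢); contribution A^(Σ sign_k(1-2s_k)) * d^(L-1).
Tabulate the states by total A-exponent and number of loops L (A-exp: L × count):
  A^9: L=4 ×1
  A^7: L=3 ×5, L=5 ×4
  A^5: L=2 ×10, L=4 ×23, L=6 ×3
  A^3: L=1 ×8, L=3 ×57, L=5 ×18, L=7 ×1
  A^1: L=2 ×70, L=4 ×50, L=6 ×6
  A^-1: L=1 ×33, L=3 ×75, L=5 ×18
  A^-3: L=2 ×51, L=4 ×32, L=6 ×1
  A^-5: L=3 ×32, L=5 ×4
  A^-7: L=4 ×9
  A^-9: L=5 ×1
Each group contributes A^e * Σ count * d^(L-1):
Powers of d = -A^2 - A^-2: d^2 = A^4 + 2 + A^-4; d^3 = -A^6 - 3*A^2 - 3*A^-2 - A^-6; d^4 = A^8 + 4*A^4 + 6 + 4*A^-4 + A^-8; d^5 = -A^10 - 5*A^6 - 10*A^2 - 10*A^-2 - 5*A^-6 - A^-10; d^6 = A^12 + 6*A^8 + 15*A^4 + 20 + 15*A^-4 + 6*A^-8 + A^-12.
  A^9 * (d^3) = -A^15 - 3*A^11 - 3*A^7 - A^3
  A^7 * (5*d^2 + 4*d^4) = 4*A^15 + 21*A^11 + 34*A^7 + 21*A^3 + 4*A^-1
  A^5 * (10*d + 23*d^3 + 3*d^5) = -3*A^15 - 38*A^11 - 109*A^7 - 109*A^3 - 38*A^-1 - 3*A^-5
  A^3 * (8 + 57*d^2 + 18*d^4 + d^6) = A^15 + 24*A^11 + 144*A^7 + 250*A^3 + 144*A^-1 + 24*A^-5 + A^-9
  A^1 * (70*d + 50*d^3 + 6*d^5) = -6*A^11 - 80*A^7 - 280*A^3 - 280*A^-1 - 80*A^-5 - 6*A^-9
  A^-1 * (33 + 75*d^2 + 18*d^4) = 18*A^7 + 147*A^3 + 291*A^-1 + 147*A^-5 + 18*A^-9
  A^-3 * (51*d + 32*d^3 + d^5) = -A^7 - 37*A^3 - 157*A^-1 - 157*A^-5 - 37*A^-9 - A^-13
  A^-5 * (32*d^2 + 4*d^4) = 4*A^3 + 48*A^-1 + 88*A^-5 + 48*A^-9 + 4*A^-13
  A^-7 * (9*d^3) = -9*A^-1 - 27*A^-5 - 27*A^-9 - 9*A^-13
  A^-9 * (d^4) = A^-1 + 4*A^-5 + 6*A^-9 + 4*A^-13 + A^-17
Summing the groups: <K> = A^15 - 2*A^11 + 3*A^7 - 5*A^3 + 4*A^-1 - 4*A^-5 + 3*A^-9 - 2*A^-13 + A^-17
Normalise by the writhe: (-A^3)^(-w) = (-A^3)^(-1) = -A^-3, so f(A) = -A^-3 * <K> = -A^12 + 2*A^8 - 3*A^4 + 5 - 4*A^-4 + 4*A^-8 - 3*A^-12 + 2*A^-16 - A^-20.
Substitute A = t^(-1/4), i.e. A^e → t^(-e/4): V(t) = -t^5 + 2*t^4 - 3*t^3 + 4*t^2 - 4*t + 5 - 3*t^-1 + 2*t^-2 - t^-3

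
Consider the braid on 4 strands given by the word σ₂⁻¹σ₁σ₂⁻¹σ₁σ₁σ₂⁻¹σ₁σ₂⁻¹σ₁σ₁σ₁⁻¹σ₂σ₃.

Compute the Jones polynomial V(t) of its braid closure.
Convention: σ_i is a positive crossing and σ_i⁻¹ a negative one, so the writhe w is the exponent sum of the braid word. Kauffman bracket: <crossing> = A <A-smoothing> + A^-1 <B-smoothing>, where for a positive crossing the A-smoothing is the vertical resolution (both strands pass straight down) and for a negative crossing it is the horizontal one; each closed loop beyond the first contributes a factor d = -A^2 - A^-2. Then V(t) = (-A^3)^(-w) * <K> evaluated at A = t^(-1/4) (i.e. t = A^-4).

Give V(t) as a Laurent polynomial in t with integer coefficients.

-t^6 + 3*t^5 - 5*t^4 + 6*t^3 - 6*t^2 + 6*t - 4 + 3*t^-1 - t^-2

Derivation:
The presented braid s2^-1 s1 s2^-1 s1 s1 s2^-1 s1 s2^-1 s1 s1 s1^-1 s2 s3 on 4 strands reduces by inverse Markov moves (closure unchanged at each step):
  Destabilize: the word has the form β·s3 where s3 occurs only as the final letter (β ∈ B_3); drop it and the last strand → 3 strands.
  Deconjugate: the word is γ·β·γ⁻¹ with γ = s2^-1 s1 (prefix) and γ⁻¹ = s1^-1 s2 (suffix); strip both.
Reduced to β = s2^-1 s1 s1 s2^-1 s1 s2^-1 s1 s1 on 3 strands, 8 crossings.
Compute on β:
Braid: s2^-1 s1 s1 s2^-1 s1 s2^-1 s1 s1 on 3 strands, 8 crossings.
Writhe w = (#positive) - (#negative) = 5 - 3 = 2.
State-sum expansion of <K>. There are 2^8 = 256 states.
Each crossing splits two ways (0=vertical, 1=horizontal). The state's weight is A^(#A-smoothings - #B-smoothings) * d^(loops - 1).
Tabulate the states by total A-exponent and number of loops L (A-exp: L × count):
  A^8: L=4 ×1
  A^6: L=3 ×8
  A^4: L=2 ×26, L=4 ×2
  A^2: L=1 ×35, L=3 ×21
  A^0: L=2 ×63, L=4 ×7
  A^-2: L=3 ×55, L=5 ×1
  A^-4: L=4 ×28
  A^-6: L=5 ×8
  A^-8: L=6 ×1
Each group contributes A^e * Σ count * d^(L-1):
Powers of d = -A^2 - A^-2: d^2 = A^4 + 2 + A^-4; d^3 = -A^6 - 3*A^2 - 3*A^-2 - A^-6; d^4 = A^8 + 4*A^4 + 6 + 4*A^-4 + A^-8; d^5 = -A^10 - 5*A^6 - 10*A^2 - 10*A^-2 - 5*A^-6 - A^-10.
  A^8 * (d^3) = -A^14 - 3*A^10 - 3*A^6 - A^2
  A^6 * (8*d^2) = 8*A^10 + 16*A^6 + 8*A^2
  A^4 * (26*d + 2*d^3) = -2*A^10 - 32*A^6 - 32*A^2 - 2*A^-2
  A^2 * (35 + 21*d^2) = 21*A^6 + 77*A^2 + 21*A^-2
  A^0 * (63*d + 7*d^3) = -7*A^6 - 84*A^2 - 84*A^-2 - 7*A^-6
  A^-2 * (55*d^2 + d^4) = A^6 + 59*A^2 + 116*A^-2 + 59*A^-6 + A^-10
  A^-4 * (28*d^3) = -28*A^2 - 84*A^-2 - 84*A^-6 - 28*A^-10
  A^-6 * (8*d^4) = 8*A^2 + 32*A^-2 + 48*A^-6 + 32*A^-10 + 8*A^-14
  A^-8 * (d^5) = -A^2 - 5*A^-2 - 10*A^-6 - 10*A^-10 - 5*A^-14 - A^-18
Summing the groups: <K> = -A^14 + 3*A^10 - 4*A^6 + 6*A^2 - 6*A^-2 + 6*A^-6 - 5*A^-10 + 3*A^-14 - A^-18
Normalise by the writhe: (-A^3)^(-w) = (-A^3)^(-2) = A^-6, so f(A) = A^-6 * <K> = -A^8 + 3*A^4 - 4 + 6*A^-4 - 6*A^-8 + 6*A^-12 - 5*A^-16 + 3*A^-20 - A^-24.
Substitute A = t^(-1/4), i.e. A^e → t^(-e/4): V(t) = -t^6 + 3*t^5 - 5*t^4 + 6*t^3 - 6*t^2 + 6*t - 4 + 3*t^-1 - t^-2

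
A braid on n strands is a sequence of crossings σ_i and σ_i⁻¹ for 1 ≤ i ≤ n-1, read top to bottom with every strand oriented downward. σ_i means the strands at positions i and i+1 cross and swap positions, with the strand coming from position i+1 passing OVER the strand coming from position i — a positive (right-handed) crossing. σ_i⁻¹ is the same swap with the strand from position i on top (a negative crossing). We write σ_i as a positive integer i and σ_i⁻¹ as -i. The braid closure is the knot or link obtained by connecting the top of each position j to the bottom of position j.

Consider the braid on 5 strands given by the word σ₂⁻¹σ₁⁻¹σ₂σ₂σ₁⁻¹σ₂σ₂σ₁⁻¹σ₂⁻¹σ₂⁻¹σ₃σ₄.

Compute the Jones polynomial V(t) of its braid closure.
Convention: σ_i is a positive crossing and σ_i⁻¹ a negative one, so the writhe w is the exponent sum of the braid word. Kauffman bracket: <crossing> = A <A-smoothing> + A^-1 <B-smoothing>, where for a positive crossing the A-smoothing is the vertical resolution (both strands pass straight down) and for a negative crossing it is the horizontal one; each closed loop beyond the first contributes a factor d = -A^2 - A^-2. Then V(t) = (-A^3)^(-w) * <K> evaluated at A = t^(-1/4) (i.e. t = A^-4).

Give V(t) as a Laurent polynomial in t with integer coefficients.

t^2 - 2*t + 4 - 4*t^-1 + 4*t^-2 - 4*t^-3 + 3*t^-4 - 2*t^-5 + t^-6

Derivation:
The presented braid s2^-1 s1^-1 s2 s2 s1^-1 s2 s2 s1^-1 s2^-1 s2^-1 s3 s4 on 5 strands reduces by inverse Markov moves (closure unchanged at each step):
  Destabilize: the word has the form β·s4 where s4 occurs only as the final letter (β ∈ B_4); drop it and the last strand → 4 strands.
  Destabilize: the word has the form β·s3 where s3 occurs only as the final letter (β ∈ B_3); drop it and the last strand → 3 strands.
Reduced to β = s2^-1 s1^-1 s2 s2 s1^-1 s2 s2 s1^-1 s2^-1 s2^-1 on 3 strands, 10 crossings.
Compute on β:
Braid: s2^-1 s1^-1 s2 s2 s1^-1 s2 s2 s1^-1 s2^-1 s2^-1 on 3 strands, 10 crossings.
Writhe w = (#positive) - (#negative) = 4 - 6 = -2.
Enumerate smoothing states for the bracket polynomial. There are 2^10 = 1024 states.
Each crossing splits two ways (0=vertical, 1=horizontal). The state's weight is A^(#A-smoothings - #B-smoothings) * d^(loops - 1).
Tabulate the states by total A-exponent and number of loops L (A-exp: L × count):
  A^10: L=5 ×1
  A^8: L=4 ×10
  A^6: L=3 ×39, L=5 ×6
  A^4: L=2 ×66, L=4 ×52, L=6 ×2
  A^2: L=1 ×45, L=3 ×124, L=5 ×41
  A^0: L=2 ×118, L=4 ×113, L=6 ×21
  A^-2: L=1 ×20, L=3 ×120, L=5 ×63, L=7 ×7
  A^-4: L=2 ×30, L=4 ×68, L=6 ×21, L=8 ×1
  A^-6: L=3 ×20, L=5 ×22, L=7 ×3
  A^-8: L=4 ×7, L=6 ×3
  A^-10: L=5 ×1
Each group contributes A^e * Σ count * d^(L-1):
Powers of d = -A^2 - A^-2: d^2 = A^4 + 2 + A^-4; d^3 = -A^6 - 3*A^2 - 3*A^-2 - A^-6; d^4 = A^8 + 4*A^4 + 6 + 4*A^-4 + A^-8; d^5 = -A^10 - 5*A^6 - 10*A^2 - 10*A^-2 - 5*A^-6 - A^-10; d^6 = A^12 + 6*A^8 + 15*A^4 + 20 + 15*A^-4 + 6*A^-8 + A^-12; d^7 = -A^14 - 7*A^10 - 21*A^6 - 35*A^2 - 35*A^-2 - 21*A^-6 - 7*A^-10 - A^-14.
  A^10 * (d^4) = A^18 + 4*A^14 + 6*A^10 + 4*A^6 + A^2
  A^8 * (10*d^3) = -10*A^14 - 30*A^10 - 30*A^6 - 10*A^2
  A^6 * (39*d^2 + 6*d^4) = 6*A^14 + 63*A^10 + 114*A^6 + 63*A^2 + 6*A^-2
  A^4 * (66*d + 52*d^3 + 2*d^5) = -2*A^14 - 62*A^10 - 242*A^6 - 242*A^2 - 62*A^-2 - 2*A^-6
  A^2 * (45 + 124*d^2 + 41*d^4) = 41*A^10 + 288*A^6 + 539*A^2 + 288*A^-2 + 41*A^-6
  A^0 * (118*d + 113*d^3 + 21*d^5) = -21*A^10 - 218*A^6 - 667*A^2 - 667*A^-2 - 218*A^-6 - 21*A^-10
  A^-2 * (20 + 120*d^2 + 63*d^4 + 7*d^6) = 7*A^10 + 105*A^6 + 477*A^2 + 778*A^-2 + 477*A^-6 + 105*A^-10 + 7*A^-14
  A^-4 * (30*d + 68*d^3 + 21*d^5 + d^7) = -A^10 - 28*A^6 - 194*A^2 - 479*A^-2 - 479*A^-6 - 194*A^-10 - 28*A^-14 - A^-18
  A^-6 * (20*d^2 + 22*d^4 + 3*d^6) = 3*A^6 + 40*A^2 + 153*A^-2 + 232*A^-6 + 153*A^-10 + 40*A^-14 + 3*A^-18
  A^-8 * (7*d^3 + 3*d^5) = -3*A^2 - 22*A^-2 - 51*A^-6 - 51*A^-10 - 22*A^-14 - 3*A^-18
  A^-10 * (d^4) = A^-2 + 4*A^-6 + 6*A^-10 + 4*A^-14 + A^-18
Summing the groups: <K> = A^18 - 2*A^14 + 3*A^10 - 4*A^6 + 4*A^2 - 4*A^-2 + 4*A^-6 - 2*A^-10 + A^-14
Normalise by the writhe: (-A^3)^(-w) = (-A^3)^(2) = A^6, so f(A) = A^6 * <K> = A^24 - 2*A^20 + 3*A^16 - 4*A^12 + 4*A^8 - 4*A^4 + 4 - 2*A^-4 + A^-8.
Substitute A = t^(-1/4), i.e. A^e → t^(-e/4): V(t) = t^2 - 2*t + 4 - 4*t^-1 + 4*t^-2 - 4*t^-3 + 3*t^-4 - 2*t^-5 + t^-6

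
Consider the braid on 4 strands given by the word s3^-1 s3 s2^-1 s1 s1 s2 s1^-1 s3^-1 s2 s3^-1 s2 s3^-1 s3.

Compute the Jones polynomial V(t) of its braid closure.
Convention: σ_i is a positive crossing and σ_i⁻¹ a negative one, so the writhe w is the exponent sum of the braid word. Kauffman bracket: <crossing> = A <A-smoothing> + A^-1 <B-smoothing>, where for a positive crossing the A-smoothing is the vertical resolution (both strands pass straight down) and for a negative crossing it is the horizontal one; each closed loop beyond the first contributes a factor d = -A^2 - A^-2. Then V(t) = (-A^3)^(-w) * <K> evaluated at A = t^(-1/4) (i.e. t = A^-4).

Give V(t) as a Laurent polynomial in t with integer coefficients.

The presented braid s3^-1 s3 s2^-1 s1 s1 s2 s1^-1 s3^-1 s2 s3^-1 s2 s3^-1 s3 on 4 strands reduces by inverse Markov moves (closure unchanged at each step):
  Deconjugate: the word is γ·β·γ⁻¹ with γ = s3^-1 s3 (prefix) and γ⁻¹ = s3^-1 s3 (suffix); strip both.
  Deconjugate: the word is γ·β·γ⁻¹ with γ = s2^-1 (prefix) and γ⁻¹ = s2 (suffix); strip both.
Reduced to β = s1 s1 s2 s1^-1 s3^-1 s2 s3^-1 on 4 strands, 7 crossings.
Compute on β:
Braid: s1 s1 s2 s1^-1 s3^-1 s2 s3^-1 on 4 strands, 7 crossings.
Writhe w = (#positive) - (#negative) = 4 - 3 = 1.
Enumerate smoothing states for the bracket polynomial. There are 2^7 = 128 states.
Smooth each crossing (0=||, 1=⌣⌢); contribution A^(Σ sign_k(1-2s_k)) * d^(L-1).
Tabulate the states by total A-exponent and number of loops L (A-exp: L × count):
  A^7: L=3 ×1
  A^5: L=2 ×4, L=4 ×3
  A^3: L=1 ×5, L=3 ×15, L=5 ×1
  A^1: L=2 ×27, L=4 ×8
  A^-1: L=1 ×14, L=3 ×20, L=5 ×1
  A^-3: L=2 ×17, L=4 ×4
  A^-5: L=3 ×7
  A^-7: L=4 ×1
Each group contributes A^e * Σ count * d^(L-1):
Powers of d = -A^2 - A^-2: d^2 = A^4 + 2 + A^-4; d^3 = -A^6 - 3*A^2 - 3*A^-2 - A^-6; d^4 = A^8 + 4*A^4 + 6 + 4*A^-4 + A^-8.
  A^7 * (d^2) = A^11 + 2*A^7 + A^3
  A^5 * (4*d + 3*d^3) = -3*A^11 - 13*A^7 - 13*A^3 - 3*A^-1
  A^3 * (5 + 15*d^2 + d^4) = A^11 + 19*A^7 + 41*A^3 + 19*A^-1 + A^-5
  A^1 * (27*d + 8*d^3) = -8*A^7 - 51*A^3 - 51*A^-1 - 8*A^-5
  A^-1 * (14 + 20*d^2 + d^4) = A^7 + 24*A^3 + 60*A^-1 + 24*A^-5 + A^-9
  A^-3 * (17*d + 4*d^3) = -4*A^3 - 29*A^-1 - 29*A^-5 - 4*A^-9
  A^-5 * (7*d^2) = 7*A^-1 + 14*A^-5 + 7*A^-9
  A^-7 * (d^3) = -A^-1 - 3*A^-5 - 3*A^-9 - A^-13
Summing the groups: <K> = -A^11 + A^7 - 2*A^3 + 2*A^-1 - A^-5 + A^-9 - A^-13
Normalise by the writhe: (-A^3)^(-w) = (-A^3)^(-1) = -A^-3, so f(A) = -A^-3 * <K> = A^8 - A^4 + 2 - 2*A^-4 + A^-8 - A^-12 + A^-16.
Substitute A = t^(-1/4), i.e. A^e → t^(-e/4): V(t) = t^4 - t^3 + t^2 - 2*t + 2 - t^-1 + t^-2

Answer: t^4 - t^3 + t^2 - 2*t + 2 - t^-1 + t^-2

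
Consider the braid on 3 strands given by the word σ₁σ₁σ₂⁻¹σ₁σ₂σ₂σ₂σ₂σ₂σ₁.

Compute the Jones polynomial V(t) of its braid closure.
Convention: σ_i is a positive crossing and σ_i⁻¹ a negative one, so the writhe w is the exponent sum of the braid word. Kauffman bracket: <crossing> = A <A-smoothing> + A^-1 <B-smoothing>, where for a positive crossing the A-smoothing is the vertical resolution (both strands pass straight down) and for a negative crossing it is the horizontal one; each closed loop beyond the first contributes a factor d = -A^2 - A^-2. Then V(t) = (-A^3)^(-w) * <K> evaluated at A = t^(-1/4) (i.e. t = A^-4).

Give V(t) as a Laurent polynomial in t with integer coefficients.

Braid: s1 s1 s2^-1 s1 s2 s2 s2 s2 s2 s1 on 3 strands, 10 crossings.
Writhe w = (#positive) - (#negative) = 9 - 1 = 8.
Enumerate smoothing states for the bracket polynomial. There are 2^10 = 1024 states.
For each crossing: s=0 is the vertical smoothing, s=1 horizontal. Crossing k contributes A^(sign_k * (1 - 2*s_k)); loop factor d = -A^2 - A^-2.
Tabulate the states by total A-exponent and number of loops L (A-exp: L × count):
  A^10: L=2 ×1
  A^8: L=1 ×4, L=3 ×6
  A^6: L=2 ×35, L=4 ×10
  A^4: L=1 ×35, L=3 ×75, L=5 ×10
  A^2: L=2 ×115, L=4 ×90, L=6 ×5
  A^0: L=3 ×185, L=5 ×66, L=7 ×1
  A^-2: L=4 ×180, L=6 ×30
  A^-4: L=5 ×112, L=7 ×8
  A^-6: L=6 ×44, L=8 ×1
  A^-8: L=7 ×10
  A^-10: L=8 ×1
Each group contributes A^e * Σ count * d^(L-1):
Powers of d = -A^2 - A^-2: d^2 = A^4 + 2 + A^-4; d^3 = -A^6 - 3*A^2 - 3*A^-2 - A^-6; d^4 = A^8 + 4*A^4 + 6 + 4*A^-4 + A^-8; d^5 = -A^10 - 5*A^6 - 10*A^2 - 10*A^-2 - 5*A^-6 - A^-10; d^6 = A^12 + 6*A^8 + 15*A^4 + 20 + 15*A^-4 + 6*A^-8 + A^-12; d^7 = -A^14 - 7*A^10 - 21*A^6 - 35*A^2 - 35*A^-2 - 21*A^-6 - 7*A^-10 - A^-14.
  A^10 * (d) = -A^12 - A^8
  A^8 * (4 + 6*d^2) = 6*A^12 + 16*A^8 + 6*A^4
  A^6 * (35*d + 10*d^3) = -10*A^12 - 65*A^8 - 65*A^4 - 10
  A^4 * (35 + 75*d^2 + 10*d^4) = 10*A^12 + 115*A^8 + 245*A^4 + 115 + 10*A^-4
  A^2 * (115*d + 90*d^3 + 5*d^5) = -5*A^12 - 115*A^8 - 435*A^4 - 435 - 115*A^-4 - 5*A^-8
  A^0 * (185*d^2 + 66*d^4 + d^6) = A^12 + 72*A^8 + 464*A^4 + 786 + 464*A^-4 + 72*A^-8 + A^-12
  A^-2 * (180*d^3 + 30*d^5) = -30*A^8 - 330*A^4 - 840 - 840*A^-4 - 330*A^-8 - 30*A^-12
  A^-4 * (112*d^4 + 8*d^6) = 8*A^8 + 160*A^4 + 568 + 832*A^-4 + 568*A^-8 + 160*A^-12 + 8*A^-16
  A^-6 * (44*d^5 + d^7) = -A^8 - 51*A^4 - 241 - 475*A^-4 - 475*A^-8 - 241*A^-12 - 51*A^-16 - A^-20
  A^-8 * (10*d^6) = 10*A^4 + 60 + 150*A^-4 + 200*A^-8 + 150*A^-12 + 60*A^-16 + 10*A^-20
  A^-10 * (d^7) = -A^4 - 7 - 21*A^-4 - 35*A^-8 - 35*A^-12 - 21*A^-16 - 7*A^-20 - A^-24
Summing the groups: <K> = A^12 - A^8 + 3*A^4 - 4 + 5*A^-4 - 5*A^-8 + 5*A^-12 - 4*A^-16 + 2*A^-20 - A^-24
Normalise by the writhe: (-A^3)^(-w) = (-A^3)^(-8) = A^-24, so f(A) = A^-24 * <K> = A^-12 - A^-16 + 3*A^-20 - 4*A^-24 + 5*A^-28 - 5*A^-32 + 5*A^-36 - 4*A^-40 + 2*A^-44 - A^-48.
Substitute A = t^(-1/4), i.e. A^e → t^(-e/4): V(t) = -t^12 + 2*t^11 - 4*t^10 + 5*t^9 - 5*t^8 + 5*t^7 - 4*t^6 + 3*t^5 - t^4 + t^3

Answer: -t^12 + 2*t^11 - 4*t^10 + 5*t^9 - 5*t^8 + 5*t^7 - 4*t^6 + 3*t^5 - t^4 + t^3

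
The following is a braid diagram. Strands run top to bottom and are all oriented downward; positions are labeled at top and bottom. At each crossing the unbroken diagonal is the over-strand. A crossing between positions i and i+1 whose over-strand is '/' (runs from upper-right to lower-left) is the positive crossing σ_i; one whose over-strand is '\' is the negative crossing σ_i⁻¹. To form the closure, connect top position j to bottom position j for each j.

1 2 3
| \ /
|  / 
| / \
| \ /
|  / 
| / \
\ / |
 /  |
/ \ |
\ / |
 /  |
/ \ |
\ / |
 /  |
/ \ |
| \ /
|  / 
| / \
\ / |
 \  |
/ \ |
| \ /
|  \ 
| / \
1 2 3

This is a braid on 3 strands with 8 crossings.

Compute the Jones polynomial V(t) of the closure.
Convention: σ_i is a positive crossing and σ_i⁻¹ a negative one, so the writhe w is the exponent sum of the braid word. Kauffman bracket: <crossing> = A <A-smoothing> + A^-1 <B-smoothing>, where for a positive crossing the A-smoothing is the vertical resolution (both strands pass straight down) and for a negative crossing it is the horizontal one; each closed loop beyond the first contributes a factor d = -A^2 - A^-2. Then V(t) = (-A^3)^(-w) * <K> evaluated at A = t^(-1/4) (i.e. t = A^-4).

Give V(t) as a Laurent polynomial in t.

-t^6 + t^5 - t^4 + 2*t^3 - t^2 + t

Derivation:
Reading the diagram top to bottom ('/'-over between positions i,i+1 = s_i, '\'-over = s_i^-1): braid word = s2 s2 s1 s1 s1 s2 s1^-1 s2^-1.
The presented braid s2 s2 s1 s1 s1 s2 s1^-1 s2^-1 on 3 strands reduces by inverse Markov moves (closure unchanged at each step):
  Deconjugate: the word is γ·β·γ⁻¹ with γ = s2 (prefix) and γ⁻¹ = s2^-1 (suffix); strip both.
Reduced to β = s2 s1 s1 s1 s2 s1^-1 on 3 strands, 6 crossings.
Compute on β:
Braid: s2 s1 s1 s1 s2 s1^-1 on 3 strands, 6 crossings.
Writhe w = (#positive) - (#negative) = 5 - 1 = 4.
State-sum expansion of <K>. There are 2^6 = 64 states.
Smooth each crossing (0=||, 1=⌣⌢); contribution A^(Σ sign_k(1-2s_k)) * d^(L-1).
Tabulate the states by total A-exponent and number of loops L (A-exp: L × count):
  A^6: L=2 ×1
  A^4: L=1 ×2, L=3 ×4
  A^2: L=2 ×12, L=4 ×3
  A^0: L=1 ×9, L=3 ×10, L=5 ×1
  A^-2: L=2 ×12, L=4 ×3
  A^-4: L=3 ×6
  A^-6: L=4 ×1
Each group contributes A^e * Σ count * d^(L-1):
Powers of d = -A^2 - A^-2: d^2 = A^4 + 2 + A^-4; d^3 = -A^6 - 3*A^2 - 3*A^-2 - A^-6; d^4 = A^8 + 4*A^4 + 6 + 4*A^-4 + A^-8.
  A^6 * (d) = -A^8 - A^4
  A^4 * (2 + 4*d^2) = 4*A^8 + 10*A^4 + 4
  A^2 * (12*d + 3*d^3) = -3*A^8 - 21*A^4 - 21 - 3*A^-4
  A^0 * (9 + 10*d^2 + d^4) = A^8 + 14*A^4 + 35 + 14*A^-4 + A^-8
  A^-2 * (12*d + 3*d^3) = -3*A^4 - 21 - 21*A^-4 - 3*A^-8
  A^-4 * (6*d^2) = 6 + 12*A^-4 + 6*A^-8
  A^-6 * (d^3) = -1 - 3*A^-4 - 3*A^-8 - A^-12
Summing the groups: <K> = A^8 - A^4 + 2 - A^-4 + A^-8 - A^-12
Normalise by the writhe: (-A^3)^(-w) = (-A^3)^(-4) = A^-12, so f(A) = A^-12 * <K> = A^-4 - A^-8 + 2*A^-12 - A^-16 + A^-20 - A^-24.
Substitute A = t^(-1/4), i.e. A^e → t^(-e/4): V(t) = -t^6 + t^5 - t^4 + 2*t^3 - t^2 + t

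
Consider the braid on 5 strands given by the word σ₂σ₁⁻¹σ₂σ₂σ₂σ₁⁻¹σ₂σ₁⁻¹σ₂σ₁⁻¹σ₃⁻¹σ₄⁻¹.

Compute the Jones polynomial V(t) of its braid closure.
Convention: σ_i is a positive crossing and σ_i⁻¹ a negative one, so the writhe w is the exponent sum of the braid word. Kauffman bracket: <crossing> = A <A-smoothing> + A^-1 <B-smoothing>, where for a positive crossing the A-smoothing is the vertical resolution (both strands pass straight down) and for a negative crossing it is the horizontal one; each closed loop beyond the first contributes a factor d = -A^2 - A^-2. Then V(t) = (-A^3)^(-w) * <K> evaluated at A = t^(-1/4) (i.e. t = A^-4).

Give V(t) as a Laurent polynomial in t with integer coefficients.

t^7 - 4*t^6 + 7*t^5 - 11*t^4 + 14*t^3 - 14*t^2 + 14*t - 10 + 7*t^-1 - 4*t^-2 + t^-3

Derivation:
The presented braid s2 s1^-1 s2 s2 s2 s1^-1 s2 s1^-1 s2 s1^-1 s3^-1 s4^-1 on 5 strands reduces by inverse Markov moves (closure unchanged at each step):
  Destabilize: the word has the form β·s4^-1 where s4^-1 occurs only as the final letter (β ∈ B_4); drop it and the last strand → 4 strands.
  Destabilize: the word has the form β·s3^-1 where s3^-1 occurs only as the final letter (β ∈ B_3); drop it and the last strand → 3 strands.
Reduced to β = s2 s1^-1 s2 s2 s2 s1^-1 s2 s1^-1 s2 s1^-1 on 3 strands, 10 crossings.
Compute on β:
Braid: s2 s1^-1 s2 s2 s2 s1^-1 s2 s1^-1 s2 s1^-1 on 3 strands, 10 crossings.
Writhe w = (#positive) - (#negative) = 6 - 4 = 2.
Enumerate smoothing states for the bracket polynomial. There are 2^10 = 1024 states.
Smooth each crossing (0=||, 1=⌣⌢); contribution A^(Σ sign_k(1-2s_k)) * d^(L-1).
Tabulate the states by total A-exponent and number of loops L (A-exp: L × count):
  A^10: L=5 ×1
  A^8: L=4 ×10
  A^6: L=3 ×42, L=5 ×3
  A^4: L=2 ×90, L=4 ×29, L=6 ×1
  A^2: L=1 ×87, L=3 ×110, L=5 ×13
  A^0: L=2 ×179, L=4 ×71, L=6 ×2
  A^-2: L=3 ×187, L=5 ×23
  A^-4: L=4 ×117, L=6 ×3
  A^-6: L=5 ×45
  A^-8: L=6 ×10
  A^-10: L=7 ×1
Each group contributes A^e * Σ count * d^(L-1):
Powers of d = -A^2 - A^-2: d^2 = A^4 + 2 + A^-4; d^3 = -A^6 - 3*A^2 - 3*A^-2 - A^-6; d^4 = A^8 + 4*A^4 + 6 + 4*A^-4 + A^-8; d^5 = -A^10 - 5*A^6 - 10*A^2 - 10*A^-2 - 5*A^-6 - A^-10; d^6 = A^12 + 6*A^8 + 15*A^4 + 20 + 15*A^-4 + 6*A^-8 + A^-12.
  A^10 * (d^4) = A^18 + 4*A^14 + 6*A^10 + 4*A^6 + A^2
  A^8 * (10*d^3) = -10*A^14 - 30*A^10 - 30*A^6 - 10*A^2
  A^6 * (42*d^2 + 3*d^4) = 3*A^14 + 54*A^10 + 102*A^6 + 54*A^2 + 3*A^-2
  A^4 * (90*d + 29*d^3 + d^5) = -A^14 - 34*A^10 - 187*A^6 - 187*A^2 - 34*A^-2 - A^-6
  A^2 * (87 + 110*d^2 + 13*d^4) = 13*A^10 + 162*A^6 + 385*A^2 + 162*A^-2 + 13*A^-6
  A^0 * (179*d + 71*d^3 + 2*d^5) = -2*A^10 - 81*A^6 - 412*A^2 - 412*A^-2 - 81*A^-6 - 2*A^-10
  A^-2 * (187*d^2 + 23*d^4) = 23*A^6 + 279*A^2 + 512*A^-2 + 279*A^-6 + 23*A^-10
  A^-4 * (117*d^3 + 3*d^5) = -3*A^6 - 132*A^2 - 381*A^-2 - 381*A^-6 - 132*A^-10 - 3*A^-14
  A^-6 * (45*d^4) = 45*A^2 + 180*A^-2 + 270*A^-6 + 180*A^-10 + 45*A^-14
  A^-8 * (10*d^5) = -10*A^2 - 50*A^-2 - 100*A^-6 - 100*A^-10 - 50*A^-14 - 10*A^-18
  A^-10 * (d^6) = A^2 + 6*A^-2 + 15*A^-6 + 20*A^-10 + 15*A^-14 + 6*A^-18 + A^-22
Summing the groups: <K> = A^18 - 4*A^14 + 7*A^10 - 10*A^6 + 14*A^2 - 14*A^-2 + 14*A^-6 - 11*A^-10 + 7*A^-14 - 4*A^-18 + A^-22
Normalise by the writhe: (-A^3)^(-w) = (-A^3)^(-2) = A^-6, so f(A) = A^-6 * <K> = A^12 - 4*A^8 + 7*A^4 - 10 + 14*A^-4 - 14*A^-8 + 14*A^-12 - 11*A^-16 + 7*A^-20 - 4*A^-24 + A^-28.
Substitute A = t^(-1/4), i.e. A^e → t^(-e/4): V(t) = t^7 - 4*t^6 + 7*t^5 - 11*t^4 + 14*t^3 - 14*t^2 + 14*t - 10 + 7*t^-1 - 4*t^-2 + t^-3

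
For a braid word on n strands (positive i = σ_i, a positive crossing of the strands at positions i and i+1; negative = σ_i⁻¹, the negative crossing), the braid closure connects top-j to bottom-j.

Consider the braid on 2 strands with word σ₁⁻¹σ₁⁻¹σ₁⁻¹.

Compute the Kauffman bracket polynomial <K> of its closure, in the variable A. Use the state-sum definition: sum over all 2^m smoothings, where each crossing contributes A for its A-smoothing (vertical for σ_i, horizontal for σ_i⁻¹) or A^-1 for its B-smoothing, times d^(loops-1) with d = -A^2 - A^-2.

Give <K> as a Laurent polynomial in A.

Braid: s1^-1 s1^-1 s1^-1 on 2 strands, 3 crossings.
Writhe w = (#positive) - (#negative) = 0 - 3 = -3.
Computing the Kauffman bracket via state sum. There are 2^3 = 8 states.
For each crossing: s=0 is the vertical smoothing, s=1 horizontal. Crossing k contributes A^(sign_k * (1 - 2*s_k)); loop factor d = -A^2 - A^-2.
  state 000: A-exp=-3, loops=2, term = A^-3 * d^1
  state 001: A-exp=-1, loops=1, term = A^-1 * d^0
  state 010: A-exp=-1, loops=1, term = A^-1 * d^0
  state 011: A-exp=+1, loops=2, term = A^1 * d^1
  state 100: A-exp=-1, loops=1, term = A^-1 * d^0
  state 101: A-exp=+1, loops=2, term = A^1 * d^1
  state 110: A-exp=+1, loops=2, term = A^1 * d^1
  state 111: A-exp=+3, loops=3, term = A^3 * d^2
Collect the terms by A-exponent (count of states per loop number):
Powers of d = -A^2 - A^-2: d^2 = A^4 + 2 + A^-4.
  A^3 * (d^2) = A^7 + 2*A^3 + A^-1
  A^1 * (3*d) = -3*A^3 - 3*A^-1
  A^-1 * (3) = 3*A^-1
  A^-3 * (d) = -A^-1 - A^-5
Summing the groups: <K> = A^7 - A^3 - A^-5

Answer: A^7 - A^3 - A^-5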